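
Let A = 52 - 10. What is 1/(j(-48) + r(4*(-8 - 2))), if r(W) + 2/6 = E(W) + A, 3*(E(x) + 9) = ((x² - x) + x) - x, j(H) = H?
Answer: 3/1594 ≈ 0.0018821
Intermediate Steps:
E(x) = -9 - x/3 + x²/3 (E(x) = -9 + (((x² - x) + x) - x)/3 = -9 + (x² - x)/3 = -9 + (-x/3 + x²/3) = -9 - x/3 + x²/3)
A = 42
r(W) = 98/3 - W/3 + W²/3 (r(W) = -⅓ + ((-9 - W/3 + W²/3) + 42) = -⅓ + (33 - W/3 + W²/3) = 98/3 - W/3 + W²/3)
1/(j(-48) + r(4*(-8 - 2))) = 1/(-48 + (98/3 - 4*(-8 - 2)/3 + (4*(-8 - 2))²/3)) = 1/(-48 + (98/3 - 4*(-10)/3 + (4*(-10))²/3)) = 1/(-48 + (98/3 - ⅓*(-40) + (⅓)*(-40)²)) = 1/(-48 + (98/3 + 40/3 + (⅓)*1600)) = 1/(-48 + (98/3 + 40/3 + 1600/3)) = 1/(-48 + 1738/3) = 1/(1594/3) = 3/1594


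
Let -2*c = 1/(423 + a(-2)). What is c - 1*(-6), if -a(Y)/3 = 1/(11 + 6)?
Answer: 86239/14376 ≈ 5.9988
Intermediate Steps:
a(Y) = -3/17 (a(Y) = -3/(11 + 6) = -3/17)
c = -17/14376 (c = -1/(2*(423 - 3/17)) = -1/(2*7188/17) = -1/2*17/7188 = -17/14376 ≈ -0.0011825)
c - 1*(-6) = -17/14376 - 1*(-6) = -17/14376 + 6 = 86239/14376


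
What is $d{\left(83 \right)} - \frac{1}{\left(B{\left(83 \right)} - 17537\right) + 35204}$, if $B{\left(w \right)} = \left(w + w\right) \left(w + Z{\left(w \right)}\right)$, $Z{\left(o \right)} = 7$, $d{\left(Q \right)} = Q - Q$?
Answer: $- \frac{1}{32607} \approx -3.0668 \cdot 10^{-5}$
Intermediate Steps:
$d{\left(Q \right)} = 0$
$B{\left(w \right)} = 2 w \left(7 + w\right)$ ($B{\left(w \right)} = \left(w + w\right) \left(w + 7\right) = 2 w \left(7 + w\right)$)
$d{\left(83 \right)} - \frac{1}{\left(B{\left(83 \right)} - 17537\right) + 35204} = 0 - \frac{1}{\left(2 \cdot 83 \left(7 + 83\right) - 17537\right) + 35204} = 0 - \frac{1}{\left(2 \cdot 83 \cdot 90 - 17537\right) + 35204} = 0 - \frac{1}{\left(14940 - 17537\right) + 35204} = 0 - \frac{1}{-2597 + 35204} = 0 - \frac{1}{32607} = - \frac{1}{32607}$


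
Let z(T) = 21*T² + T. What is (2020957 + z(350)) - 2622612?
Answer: 1971195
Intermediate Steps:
z(T) = T + 21*T²
(2020957 + z(350)) - 2622612 = (2020957 + 350*(1 + 21*350)) - 2622612 = (2020957 + 350*(1 + 7350)) - 2622612 = (2020957 + 350*7351) - 2622612 = (2020957 + 2572850) - 2622612 = 4593807 - 2622612 = 1971195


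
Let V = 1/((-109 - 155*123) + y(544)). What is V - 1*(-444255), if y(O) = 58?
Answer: 8492378579/19116 ≈ 4.4426e+5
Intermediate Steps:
V = -1/19116 (V = 1/((-109 - 155*123) + 58) = 1/((-109 - 19065) + 58) = 1/(-19174 + 58) = 1/(-19116) = -1/19116 ≈ -5.2312e-5)
V - 1*(-444255) = -1/19116 - 1*(-444255) = -1/19116 + 444255 = 8492378579/19116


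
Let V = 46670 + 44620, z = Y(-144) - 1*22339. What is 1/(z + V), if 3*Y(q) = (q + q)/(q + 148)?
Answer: 1/68927 ≈ 1.4508e-5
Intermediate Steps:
Y(q) = 2*q/(3*(148 + q)) (Y(q) = ((q + q)/(q + 148))/3 = ((2*q)/(148 + q))/3 = (2*q/(148 + q))/3 = 2*q/(3*(148 + q)))
z = -22363 (z = (2/3)*(-144)/(148 - 144) - 1*22339 = (2/3)*(-144)/4 - 22339 = (2/3)*(-144)*(1/4) - 22339 = -24 - 22339 = -22363)
V = 91290
1/(z + V) = 1/(-22363 + 91290) = 1/68927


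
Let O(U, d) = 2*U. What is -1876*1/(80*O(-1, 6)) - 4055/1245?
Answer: 84341/9960 ≈ 8.4680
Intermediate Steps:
-1876*1/(80*O(-1, 6)) - 4055/1245 = -1876/((16*5)*(2*(-1))) - 4055/1245 = -1876/(80*(-2)) - 4055*1/1245 = -1876/(-160) - 811/249 = -1876*(-1/160) - 811/249 = 469/40 - 811/249 = 84341/9960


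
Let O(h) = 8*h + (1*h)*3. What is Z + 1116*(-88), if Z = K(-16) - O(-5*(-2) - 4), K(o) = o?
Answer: -98290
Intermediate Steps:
O(h) = 11*h (O(h) = 8*h + h*3 = 8*h + 3*h = 11*h)
Z = -82 (Z = -16 - 11*(-5*(-2) - 4) = -16 - 11*(10 - 4) = -16 - 11*6 = -16 - 1*66 = -16 - 66 = -82)
Z + 1116*(-88) = -82 + 1116*(-88) = -82 - 98208 = -98290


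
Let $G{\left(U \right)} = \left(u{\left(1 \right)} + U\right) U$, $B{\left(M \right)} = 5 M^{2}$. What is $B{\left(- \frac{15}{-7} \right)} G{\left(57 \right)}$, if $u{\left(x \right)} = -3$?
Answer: $\frac{3462750}{49} \approx 70668.0$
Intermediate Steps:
$G{\left(U \right)} = U \left(-3 + U\right)$ ($G{\left(U \right)} = \left(-3 + U\right) U = U \left(-3 + U\right)$)
$B{\left(- \frac{15}{-7} \right)} G{\left(57 \right)} = 5 \left(- \frac{15}{-7}\right)^{2} \cdot 57 \left(-3 + 57\right) = 5 \left(\left(-15\right) \left(- \frac{1}{7}\right)\right)^{2} \cdot 57 \cdot 54 = 5 \left(\frac{15}{7}\right)^{2} \cdot 3078 = 5 \cdot \frac{225}{49} \cdot 3078 = \frac{1125}{49} \cdot 3078 = \frac{3462750}{49}$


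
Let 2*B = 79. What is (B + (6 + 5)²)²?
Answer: 103041/4 ≈ 25760.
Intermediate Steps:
B = 79/2 (B = (½)*79 = 79/2 ≈ 39.500)
(B + (6 + 5)²)² = (79/2 + (6 + 5)²)² = (79/2 + 11²)² = (79/2 + 121)² = (321/2)² = 103041/4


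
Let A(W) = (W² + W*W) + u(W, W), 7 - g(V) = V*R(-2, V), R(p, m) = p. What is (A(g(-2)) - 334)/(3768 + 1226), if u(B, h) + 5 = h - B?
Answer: -321/4994 ≈ -0.064277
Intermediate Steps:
u(B, h) = -5 + h - B (u(B, h) = -5 + (h - B) = -5 + h - B)
g(V) = 7 + 2*V (g(V) = 7 - V*(-2) = 7 - (-2)*V = 7 + 2*V)
A(W) = -5 + 2*W² (A(W) = (W² + W*W) + (-5 + W - W) = (W² + W²) - 5 = 2*W² - 5 = -5 + 2*W²)
(A(g(-2)) - 334)/(3768 + 1226) = ((-5 + 2*(7 + 2*(-2))²) - 334)/(3768 + 1226) = ((-5 + 2*(7 - 4)²) - 334)/4994 = ((-5 + 2*3²) - 334)*(1/4994) = ((-5 + 2*9) - 334)*(1/4994) = ((-5 + 18) - 334)*(1/4994) = (13 - 334)*(1/4994) = -321*1/4994 = -321/4994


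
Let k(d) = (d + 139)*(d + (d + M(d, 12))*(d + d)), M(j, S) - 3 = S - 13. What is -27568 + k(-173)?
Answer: -2033330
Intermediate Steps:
M(j, S) = -10 + S (M(j, S) = 3 + (S - 13) = 3 + (-13 + S) = -10 + S)
k(d) = (139 + d)*(d + 2*d*(2 + d)) (k(d) = (d + 139)*(d + (d + (-10 + 12))*(d + d)) = (139 + d)*(d + (d + 2)*(2*d)) = (139 + d)*(d + (2 + d)*(2*d)) = (139 + d)*(d + 2*d*(2 + d)))
-27568 + k(-173) = -27568 - 173*(695 + 2*(-173)² + 283*(-173)) = -27568 - 173*(695 + 2*29929 - 48959) = -27568 - 173*(695 + 59858 - 48959) = -27568 - 173*11594 = -27568 - 2005762 = -2033330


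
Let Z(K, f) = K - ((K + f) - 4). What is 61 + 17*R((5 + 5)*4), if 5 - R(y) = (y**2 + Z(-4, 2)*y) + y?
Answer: -29094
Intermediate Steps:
Z(K, f) = 4 - f (Z(K, f) = K - (-4 + K + f) = K + (4 - K - f) = 4 - f)
R(y) = 5 - y**2 - 3*y (R(y) = 5 - ((y**2 + (4 - 1*2)*y) + y) = 5 - ((y**2 + (4 - 2)*y) + y) = 5 - ((y**2 + 2*y) + y) = 5 - (y**2 + 3*y) = 5 + (-y**2 - 3*y) = 5 - y**2 - 3*y)
61 + 17*R((5 + 5)*4) = 61 + 17*(5 - ((5 + 5)*4)**2 - 3*(5 + 5)*4) = 61 + 17*(5 - (10*4)**2 - 30*4) = 61 + 17*(5 - 1*40**2 - 3*40) = 61 + 17*(5 - 1*1600 - 120) = 61 + 17*(5 - 1600 - 120) = 61 + 17*(-1715) = 61 - 29155 = -29094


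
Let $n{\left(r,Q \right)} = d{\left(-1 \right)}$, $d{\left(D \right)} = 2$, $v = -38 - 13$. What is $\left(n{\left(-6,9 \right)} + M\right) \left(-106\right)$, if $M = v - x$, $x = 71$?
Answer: $12720$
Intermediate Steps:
$v = -51$
$n{\left(r,Q \right)} = 2$
$M = -122$ ($M = -51 - 71 = -122$)
$\left(n{\left(-6,9 \right)} + M\right) \left(-106\right) = \left(2 - 122\right) \left(-106\right) = \left(-120\right) \left(-106\right) = 12720$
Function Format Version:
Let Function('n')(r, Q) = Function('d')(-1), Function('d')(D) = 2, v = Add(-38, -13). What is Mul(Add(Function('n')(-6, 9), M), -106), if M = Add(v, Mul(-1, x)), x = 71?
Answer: 12720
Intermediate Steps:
v = -51
Function('n')(r, Q) = 2
M = -122 (M = Add(-51, Mul(-1, 71)) = Add(-51, -71) = -122)
Mul(Add(Function('n')(-6, 9), M), -106) = Mul(Add(2, -122), -106) = Mul(-120, -106) = 12720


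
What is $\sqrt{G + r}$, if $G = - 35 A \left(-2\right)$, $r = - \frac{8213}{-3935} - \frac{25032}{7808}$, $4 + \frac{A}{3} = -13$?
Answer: $\frac{i \sqrt{3292103050837445}}{960140} \approx 59.759 i$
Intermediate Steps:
$A = -51$ ($A = -12 + 3 \left(-13\right) = -12 - 39 = -51$)
$r = - \frac{4296727}{3840560}$ ($r = \left(-8213\right) \left(- \frac{1}{3935}\right) - \frac{3129}{976} = \frac{8213}{3935} - \frac{3129}{976} = - \frac{4296727}{3840560} \approx -1.1188$)
$G = -3570$ ($G = \left(-35\right) \left(-51\right) \left(-2\right) = 1785 \left(-2\right) = -3570$)
$\sqrt{G + r} = \sqrt{-3570 - \frac{4296727}{3840560}} = \sqrt{- \frac{13715095927}{3840560}} = \frac{i \sqrt{3292103050837445}}{960140}$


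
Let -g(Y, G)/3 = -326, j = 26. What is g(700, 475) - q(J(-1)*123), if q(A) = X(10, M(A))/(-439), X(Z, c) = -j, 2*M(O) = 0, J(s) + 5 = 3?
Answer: 429316/439 ≈ 977.94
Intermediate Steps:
J(s) = -2 (J(s) = -5 + 3 = -2)
g(Y, G) = 978 (g(Y, G) = -3*(-326) = 978)
M(O) = 0 (M(O) = (½)*0 = 0)
X(Z, c) = -26 (X(Z, c) = -1*26 = -26)
q(A) = 26/439 (q(A) = -26/(-439) = -26*(-1/439) = 26/439)
g(700, 475) - q(J(-1)*123) = 978 - 1*26/439 = 978 - 26/439 = 429316/439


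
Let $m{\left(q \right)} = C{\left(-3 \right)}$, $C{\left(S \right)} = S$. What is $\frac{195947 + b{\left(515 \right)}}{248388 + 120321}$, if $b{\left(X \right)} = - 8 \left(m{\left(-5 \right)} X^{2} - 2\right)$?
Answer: $\frac{2187121}{122903} \approx 17.796$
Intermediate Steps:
$m{\left(q \right)} = -3$
$b{\left(X \right)} = 16 + 24 X^{2}$ ($b{\left(X \right)} = - 8 \left(- 3 X^{2} - 2\right) = - 8 \left(-2 - 3 X^{2}\right) = 16 + 24 X^{2}$)
$\frac{195947 + b{\left(515 \right)}}{248388 + 120321} = \frac{195947 + \left(16 + 24 \cdot 515^{2}\right)}{248388 + 120321} = \frac{195947 + \left(16 + 24 \cdot 265225\right)}{368709} = \left(195947 + \left(16 + 6365400\right)\right) \frac{1}{368709} = \left(195947 + 6365416\right) \frac{1}{368709} = 6561363 \cdot \frac{1}{368709} = \frac{2187121}{122903}$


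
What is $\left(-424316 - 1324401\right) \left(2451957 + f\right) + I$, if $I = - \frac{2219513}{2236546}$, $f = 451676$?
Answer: $- \frac{11356358408779733619}{2236546} \approx -5.0776 \cdot 10^{12}$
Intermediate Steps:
$I = - \frac{2219513}{2236546}$ ($I = \left(-2219513\right) \frac{1}{2236546} = - \frac{2219513}{2236546} \approx -0.99238$)
$\left(-424316 - 1324401\right) \left(2451957 + f\right) + I = \left(-424316 - 1324401\right) \left(2451957 + 451676\right) - \frac{2219513}{2236546} = \left(-1748717\right) 2903633 - \frac{2219513}{2236546} = -5077632388861 - \frac{2219513}{2236546} = - \frac{11356358408779733619}{2236546}$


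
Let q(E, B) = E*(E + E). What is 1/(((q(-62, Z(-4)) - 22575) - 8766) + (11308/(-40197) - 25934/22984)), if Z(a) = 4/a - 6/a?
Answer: -461943924/10927010820407 ≈ -4.2275e-5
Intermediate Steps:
Z(a) = -2/a
q(E, B) = 2*E² (q(E, B) = E*(2*E) = 2*E²)
1/(((q(-62, Z(-4)) - 22575) - 8766) + (11308/(-40197) - 25934/22984)) = 1/(((2*(-62)² - 22575) - 8766) + (11308/(-40197) - 25934/22984)) = 1/(((2*3844 - 22575) - 8766) + (11308*(-1/40197) - 25934*1/22984)) = 1/(((7688 - 22575) - 8766) + (-11308/40197 - 12967/11492)) = 1/((-14887 - 8766) - 651186035/461943924) = 1/(-23653 - 651186035/461943924) = 1/(-10927010820407/461943924) = -461943924/10927010820407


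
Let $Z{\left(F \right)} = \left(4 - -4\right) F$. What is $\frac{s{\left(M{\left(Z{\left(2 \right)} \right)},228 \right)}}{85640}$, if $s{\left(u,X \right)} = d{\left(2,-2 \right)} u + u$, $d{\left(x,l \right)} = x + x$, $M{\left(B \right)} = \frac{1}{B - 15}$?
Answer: $\frac{1}{17128} \approx 5.8384 \cdot 10^{-5}$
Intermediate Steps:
$Z{\left(F \right)} = 8 F$ ($Z{\left(F \right)} = \left(4 + 4\right) F = 8 F$)
$M{\left(B \right)} = \frac{1}{-15 + B}$
$d{\left(x,l \right)} = 2 x$
$s{\left(u,X \right)} = 5 u$ ($s{\left(u,X \right)} = 2 \cdot 2 u + u = 4 u + u = 5 u$)
$\frac{s{\left(M{\left(Z{\left(2 \right)} \right)},228 \right)}}{85640} = \frac{5 \frac{1}{-15 + 8 \cdot 2}}{85640} = \frac{5}{-15 + 16} \cdot \frac{1}{85640} = \frac{5}{1} \cdot \frac{1}{85640} = 5 \cdot 1 \cdot \frac{1}{85640} = 5 \cdot \frac{1}{85640} = \frac{1}{17128}$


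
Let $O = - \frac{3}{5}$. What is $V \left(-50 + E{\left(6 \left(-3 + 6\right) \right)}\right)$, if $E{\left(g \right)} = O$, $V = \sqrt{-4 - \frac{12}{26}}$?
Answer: $- \frac{253 i \sqrt{754}}{65} \approx - 106.88 i$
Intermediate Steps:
$O = - \frac{3}{5}$ ($O = \left(-3\right) \frac{1}{5} = - \frac{3}{5} \approx -0.6$)
$V = \frac{i \sqrt{754}}{13}$ ($V = \sqrt{-4 - \frac{6}{13}} = \sqrt{- \frac{58}{13}} = \frac{i \sqrt{754}}{13} \approx 2.1122 i$)
$E{\left(g \right)} = - \frac{3}{5}$
$V \left(-50 + E{\left(6 \left(-3 + 6\right) \right)}\right) = \frac{i \sqrt{754}}{13} \left(-50 - \frac{3}{5}\right) = \frac{i \sqrt{754}}{13} \left(- \frac{253}{5}\right) = - \frac{253 i \sqrt{754}}{65}$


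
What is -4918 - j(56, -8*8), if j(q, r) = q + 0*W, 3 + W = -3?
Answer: -4974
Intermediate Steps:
W = -6 (W = -3 - 3 = -6)
j(q, r) = q (j(q, r) = q + 0*(-6) = q + 0 = q)
-4918 - j(56, -8*8) = -4918 - 1*56 = -4918 - 56 = -4974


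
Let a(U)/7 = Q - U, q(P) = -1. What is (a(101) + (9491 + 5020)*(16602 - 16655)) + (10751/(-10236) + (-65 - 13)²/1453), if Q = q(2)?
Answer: -11449073305055/14872908 ≈ -7.6979e+5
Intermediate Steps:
Q = -1
a(U) = -7 - 7*U (a(U) = 7*(-1 - U) = -7 - 7*U)
(a(101) + (9491 + 5020)*(16602 - 16655)) + (10751/(-10236) + (-65 - 13)²/1453) = ((-7 - 7*101) + (9491 + 5020)*(16602 - 16655)) + (10751/(-10236) + (-65 - 13)²/1453) = ((-7 - 707) + 14511*(-53)) + (10751*(-1/10236) + (-78)²*(1/1453)) = (-714 - 769083) + (-10751/10236 + 6084*(1/1453)) = -769797 + (-10751/10236 + 6084/1453) = -769797 + 46654621/14872908 = -11449073305055/14872908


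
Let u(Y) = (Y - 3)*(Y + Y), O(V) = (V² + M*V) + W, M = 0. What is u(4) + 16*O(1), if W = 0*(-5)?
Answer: 24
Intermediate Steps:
W = 0
O(V) = V² (O(V) = (V² + 0*V) + 0 = (V² + 0) + 0 = V² + 0 = V²)
u(Y) = 2*Y*(-3 + Y) (u(Y) = (-3 + Y)*(2*Y) = 2*Y*(-3 + Y))
u(4) + 16*O(1) = 2*4*(-3 + 4) + 16*1² = 2*4*1 + 16*1 = 8 + 16 = 24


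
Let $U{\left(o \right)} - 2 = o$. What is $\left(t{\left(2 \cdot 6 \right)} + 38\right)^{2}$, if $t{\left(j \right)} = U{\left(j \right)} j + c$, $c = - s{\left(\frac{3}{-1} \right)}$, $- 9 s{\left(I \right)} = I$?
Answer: $\frac{380689}{9} \approx 42299.0$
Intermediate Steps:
$U{\left(o \right)} = 2 + o$
$s{\left(I \right)} = - \frac{I}{9}$
$c = - \frac{1}{3}$ ($c = - \frac{\left(-1\right) \frac{3}{-1}}{9} = - \frac{\left(-1\right) 3 \left(-1\right)}{9} = - \frac{\left(-1\right) \left(-3\right)}{9} = \left(-1\right) \frac{1}{3} = - \frac{1}{3} \approx -0.33333$)
$t{\left(j \right)} = - \frac{1}{3} + j \left(2 + j\right)$ ($t{\left(j \right)} = \left(2 + j\right) j - \frac{1}{3} = j \left(2 + j\right) - \frac{1}{3} = - \frac{1}{3} + j \left(2 + j\right)$)
$\left(t{\left(2 \cdot 6 \right)} + 38\right)^{2} = \left(\left(- \frac{1}{3} + 2 \cdot 6 \left(2 + 2 \cdot 6\right)\right) + 38\right)^{2} = \left(\left(- \frac{1}{3} + 12 \left(2 + 12\right)\right) + 38\right)^{2} = \left(\left(- \frac{1}{3} + 12 \cdot 14\right) + 38\right)^{2} = \left(\left(- \frac{1}{3} + 168\right) + 38\right)^{2} = \left(\frac{503}{3} + 38\right)^{2} = \left(\frac{617}{3}\right)^{2} = \frac{380689}{9}$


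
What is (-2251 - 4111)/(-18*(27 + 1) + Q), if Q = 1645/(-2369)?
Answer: 15071578/1195621 ≈ 12.606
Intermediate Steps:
Q = -1645/2369 (Q = 1645*(-1/2369) = -1645/2369 ≈ -0.69439)
(-2251 - 4111)/(-18*(27 + 1) + Q) = (-2251 - 4111)/(-18*(27 + 1) - 1645/2369) = -6362/(-18*28 - 1645/2369) = -6362/(-504 - 1645/2369) = -6362/(-1195621/2369) = -6362*(-2369/1195621) = 15071578/1195621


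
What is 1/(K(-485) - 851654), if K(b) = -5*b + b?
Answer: -1/849714 ≈ -1.1769e-6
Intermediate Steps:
K(b) = -4*b
1/(K(-485) - 851654) = 1/(-4*(-485) - 851654) = 1/(1940 - 851654) = 1/(-849714) = -1/849714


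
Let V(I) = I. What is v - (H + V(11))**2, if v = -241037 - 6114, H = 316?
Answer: -354080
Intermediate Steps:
v = -247151
v - (H + V(11))**2 = -247151 - (316 + 11)**2 = -247151 - 1*327**2 = -247151 - 1*106929 = -247151 - 106929 = -354080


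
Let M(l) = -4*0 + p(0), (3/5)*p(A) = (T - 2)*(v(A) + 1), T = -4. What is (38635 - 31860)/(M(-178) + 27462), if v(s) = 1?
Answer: 6775/27442 ≈ 0.24688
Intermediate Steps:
p(A) = -20 (p(A) = 5*((-4 - 2)*(1 + 1))/3 = 5*(-6*2)/3 = (5/3)*(-12) = -20)
M(l) = -20 (M(l) = -4*0 - 20 = 0 - 20 = -20)
(38635 - 31860)/(M(-178) + 27462) = (38635 - 31860)/(-20 + 27462) = 6775/27442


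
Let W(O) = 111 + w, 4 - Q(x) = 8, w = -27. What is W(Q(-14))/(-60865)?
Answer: -12/8695 ≈ -0.0013801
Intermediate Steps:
Q(x) = -4 (Q(x) = 4 - 1*8 = 4 - 8 = -4)
W(O) = 84 (W(O) = 111 - 27 = 84)
W(Q(-14))/(-60865) = 84/(-60865) = 84*(-1/60865) = -12/8695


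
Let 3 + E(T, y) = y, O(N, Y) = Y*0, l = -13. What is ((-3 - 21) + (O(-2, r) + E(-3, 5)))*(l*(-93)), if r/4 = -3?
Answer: -26598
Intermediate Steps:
r = -12 (r = 4*(-3) = -12)
O(N, Y) = 0
E(T, y) = -3 + y
((-3 - 21) + (O(-2, r) + E(-3, 5)))*(l*(-93)) = ((-3 - 21) + (0 + (-3 + 5)))*(-13*(-93)) = (-24 + (0 + 2))*1209 = (-24 + 2)*1209 = -22*1209 = -26598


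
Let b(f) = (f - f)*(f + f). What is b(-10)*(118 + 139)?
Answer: 0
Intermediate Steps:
b(f) = 0 (b(f) = 0*(2*f) = 0)
b(-10)*(118 + 139) = 0*(118 + 139) = 0*257 = 0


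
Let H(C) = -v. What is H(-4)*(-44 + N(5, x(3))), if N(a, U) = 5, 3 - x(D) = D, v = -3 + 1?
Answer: -78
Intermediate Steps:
v = -2
x(D) = 3 - D
H(C) = 2 (H(C) = -1*(-2) = 2)
H(-4)*(-44 + N(5, x(3))) = 2*(-44 + 5) = 2*(-39) = -78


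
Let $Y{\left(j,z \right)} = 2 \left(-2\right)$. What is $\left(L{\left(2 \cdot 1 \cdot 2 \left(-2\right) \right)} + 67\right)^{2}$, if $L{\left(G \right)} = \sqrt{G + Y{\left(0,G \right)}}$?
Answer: $4477 + 268 i \sqrt{3} \approx 4477.0 + 464.19 i$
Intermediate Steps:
$Y{\left(j,z \right)} = -4$
$L{\left(G \right)} = \sqrt{-4 + G}$ ($L{\left(G \right)} = \sqrt{G - 4} = \sqrt{-4 + G}$)
$\left(L{\left(2 \cdot 1 \cdot 2 \left(-2\right) \right)} + 67\right)^{2} = \left(\sqrt{-4 + 2 \cdot 1 \cdot 2 \left(-2\right)} + 67\right)^{2} = \left(\sqrt{-4 + 2 \cdot 2 \left(-2\right)} + 67\right)^{2} = \left(\sqrt{-4 + 4 \left(-2\right)} + 67\right)^{2} = \left(\sqrt{-4 - 8} + 67\right)^{2} = \left(\sqrt{-12} + 67\right)^{2} = \left(2 i \sqrt{3} + 67\right)^{2} = \left(67 + 2 i \sqrt{3}\right)^{2}$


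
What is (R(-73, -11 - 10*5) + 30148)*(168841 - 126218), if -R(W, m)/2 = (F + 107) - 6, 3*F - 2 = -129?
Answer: 3839991316/3 ≈ 1.2800e+9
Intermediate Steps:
F = -127/3 (F = ⅔ + (⅓)*(-129) = ⅔ - 43 = -127/3 ≈ -42.333)
R(W, m) = -352/3 (R(W, m) = -2*((-127/3 + 107) - 6) = -2*(194/3 - 6) = -2*176/3 = -352/3)
(R(-73, -11 - 10*5) + 30148)*(168841 - 126218) = (-352/3 + 30148)*(168841 - 126218) = (90092/3)*42623 = 3839991316/3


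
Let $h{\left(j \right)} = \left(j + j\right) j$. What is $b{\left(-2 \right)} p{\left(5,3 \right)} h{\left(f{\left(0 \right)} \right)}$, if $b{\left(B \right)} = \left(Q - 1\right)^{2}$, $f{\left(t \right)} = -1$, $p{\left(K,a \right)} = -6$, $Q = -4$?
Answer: $-300$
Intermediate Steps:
$h{\left(j \right)} = 2 j^{2}$ ($h{\left(j \right)} = 2 j j = 2 j^{2}$)
$b{\left(B \right)} = 25$ ($b{\left(B \right)} = \left(-4 - 1\right)^{2} = \left(-5\right)^{2} = 25$)
$b{\left(-2 \right)} p{\left(5,3 \right)} h{\left(f{\left(0 \right)} \right)} = 25 \left(-6\right) 2 \left(-1\right)^{2} = - 150 \cdot 2 \cdot 1 = \left(-150\right) 2 = -300$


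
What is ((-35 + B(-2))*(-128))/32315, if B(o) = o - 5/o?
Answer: 192/1405 ≈ 0.13665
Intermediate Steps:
((-35 + B(-2))*(-128))/32315 = ((-35 + (-2 - 5/(-2)))*(-128))/32315 = ((-35 + (-2 - 5*(-½)))*(-128))*(1/32315) = ((-35 + (-2 + 5/2))*(-128))*(1/32315) = ((-35 + ½)*(-128))*(1/32315) = -69/2*(-128)*(1/32315) = 4416*(1/32315) = 192/1405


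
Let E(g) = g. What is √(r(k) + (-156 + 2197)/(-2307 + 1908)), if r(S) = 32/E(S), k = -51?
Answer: I*√264218199/6783 ≈ 2.3964*I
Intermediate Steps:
r(S) = 32/S
√(r(k) + (-156 + 2197)/(-2307 + 1908)) = √(32/(-51) + (-156 + 2197)/(-2307 + 1908)) = √(32*(-1/51) + 2041/(-399)) = √(-32/51 + 2041*(-1/399)) = √(-32/51 - 2041/399) = √(-38953/6783) = I*√264218199/6783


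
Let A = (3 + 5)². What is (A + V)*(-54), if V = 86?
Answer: -8100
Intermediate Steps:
A = 64 (A = 8² = 64)
(A + V)*(-54) = (64 + 86)*(-54) = 150*(-54) = -8100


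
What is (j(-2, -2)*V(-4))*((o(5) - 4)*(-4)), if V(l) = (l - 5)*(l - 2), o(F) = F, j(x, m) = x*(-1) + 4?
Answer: -1296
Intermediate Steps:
j(x, m) = 4 - x (j(x, m) = -x + 4 = 4 - x)
V(l) = (-5 + l)*(-2 + l)
(j(-2, -2)*V(-4))*((o(5) - 4)*(-4)) = ((4 - 1*(-2))*(10 + (-4)² - 7*(-4)))*((5 - 4)*(-4)) = ((4 + 2)*(10 + 16 + 28))*(1*(-4)) = (6*54)*(-4) = 324*(-4) = -1296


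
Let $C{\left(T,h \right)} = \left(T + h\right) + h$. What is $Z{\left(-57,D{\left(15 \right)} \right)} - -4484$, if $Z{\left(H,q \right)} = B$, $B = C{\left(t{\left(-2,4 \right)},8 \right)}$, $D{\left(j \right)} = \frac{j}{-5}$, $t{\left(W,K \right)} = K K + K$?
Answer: $4520$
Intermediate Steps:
$t{\left(W,K \right)} = K + K^{2}$ ($t{\left(W,K \right)} = K^{2} + K = K + K^{2}$)
$C{\left(T,h \right)} = T + 2 h$
$D{\left(j \right)} = - \frac{j}{5}$ ($D{\left(j \right)} = j \left(- \frac{1}{5}\right) = - \frac{j}{5}$)
$B = 36$ ($B = 4 \left(1 + 4\right) + 2 \cdot 8 = 4 \cdot 5 + 16 = 20 + 16 = 36$)
$Z{\left(H,q \right)} = 36$
$Z{\left(-57,D{\left(15 \right)} \right)} - -4484 = 36 - -4484 = 36 + 4484 = 4520$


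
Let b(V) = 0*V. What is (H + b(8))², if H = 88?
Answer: 7744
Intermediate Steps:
b(V) = 0
(H + b(8))² = (88 + 0)² = 88² = 7744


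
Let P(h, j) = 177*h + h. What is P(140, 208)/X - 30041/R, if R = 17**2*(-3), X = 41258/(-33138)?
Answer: -7293145579/365007 ≈ -19981.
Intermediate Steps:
X = -2947/2367 (X = 41258*(-1/33138) = -2947/2367 ≈ -1.2450)
R = -867 (R = 289*(-3) = -867)
P(h, j) = 178*h
P(140, 208)/X - 30041/R = (178*140)/(-2947/2367) - 30041/(-867) = 24920*(-2367/2947) - 30041*(-1/867) = -8426520/421 + 30041/867 = -7293145579/365007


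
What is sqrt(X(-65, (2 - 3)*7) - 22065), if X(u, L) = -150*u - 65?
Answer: 2*I*sqrt(3095) ≈ 111.27*I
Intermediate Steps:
X(u, L) = -65 - 150*u
sqrt(X(-65, (2 - 3)*7) - 22065) = sqrt((-65 - 150*(-65)) - 22065) = sqrt((-65 + 9750) - 22065) = sqrt(9685 - 22065) = sqrt(-12380) = 2*I*sqrt(3095)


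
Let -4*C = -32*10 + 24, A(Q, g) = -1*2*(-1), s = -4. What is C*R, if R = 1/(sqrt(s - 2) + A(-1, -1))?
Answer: 74/5 - 37*I*sqrt(6)/5 ≈ 14.8 - 18.126*I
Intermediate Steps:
A(Q, g) = 2 (A(Q, g) = -2*(-1) = 2)
R = 1/(2 + I*sqrt(6)) (R = 1/(sqrt(-4 - 2) + 2) = 1/(sqrt(-6) + 2) = 1/(I*sqrt(6) + 2) = 1/(2 + I*sqrt(6)) ≈ 0.2 - 0.24495*I)
C = 74 (C = -(-32*10 + 24)/4 = -(-320 + 24)/4 = -1/4*(-296) = 74)
C*R = 74*(1/5 - I*sqrt(6)/10) = 74/5 - 37*I*sqrt(6)/5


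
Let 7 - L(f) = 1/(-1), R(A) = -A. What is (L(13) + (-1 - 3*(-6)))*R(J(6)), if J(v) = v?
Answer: -150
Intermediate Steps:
L(f) = 8 (L(f) = 7 - 1/(-1) = 7 - 1*(-1) = 7 + 1 = 8)
(L(13) + (-1 - 3*(-6)))*R(J(6)) = (8 + (-1 - 3*(-6)))*(-1*6) = (8 + (-1 + 18))*(-6) = (8 + 17)*(-6) = 25*(-6) = -150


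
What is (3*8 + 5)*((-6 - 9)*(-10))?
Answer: 4350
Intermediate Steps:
(3*8 + 5)*((-6 - 9)*(-10)) = (24 + 5)*(-15*(-10)) = 29*150 = 4350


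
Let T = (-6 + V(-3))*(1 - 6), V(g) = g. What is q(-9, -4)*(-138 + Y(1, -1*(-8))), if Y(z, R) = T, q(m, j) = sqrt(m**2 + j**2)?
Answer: -93*sqrt(97) ≈ -915.94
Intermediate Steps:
q(m, j) = sqrt(j**2 + m**2)
T = 45 (T = (-6 - 3)*(1 - 6) = -9*(-5) = 45)
Y(z, R) = 45
q(-9, -4)*(-138 + Y(1, -1*(-8))) = sqrt((-4)**2 + (-9)**2)*(-138 + 45) = sqrt(16 + 81)*(-93) = sqrt(97)*(-93) = -93*sqrt(97)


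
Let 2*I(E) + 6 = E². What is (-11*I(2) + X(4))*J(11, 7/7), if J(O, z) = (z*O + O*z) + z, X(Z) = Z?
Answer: 345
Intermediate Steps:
I(E) = -3 + E²/2
J(O, z) = z + 2*O*z (J(O, z) = (O*z + O*z) + z = 2*O*z + z = z + 2*O*z)
(-11*I(2) + X(4))*J(11, 7/7) = (-11*(-3 + (½)*2²) + 4)*((7/7)*(1 + 2*11)) = (-11*(-3 + (½)*4) + 4)*((7*(⅐))*(1 + 22)) = (-11*(-3 + 2) + 4)*(1*23) = (-11*(-1) + 4)*23 = (11 + 4)*23 = 15*23 = 345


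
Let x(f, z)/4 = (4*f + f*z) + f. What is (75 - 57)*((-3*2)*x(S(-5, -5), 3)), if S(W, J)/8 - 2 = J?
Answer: 82944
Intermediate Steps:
S(W, J) = 16 + 8*J
x(f, z) = 20*f + 4*f*z (x(f, z) = 4*((4*f + f*z) + f) = 4*(5*f + f*z) = 20*f + 4*f*z)
(75 - 57)*((-3*2)*x(S(-5, -5), 3)) = (75 - 57)*((-3*2)*(4*(16 + 8*(-5))*(5 + 3))) = 18*(-24*(16 - 40)*8) = 18*(-24*(-24)*8) = 18*(-6*(-768)) = 18*4608 = 82944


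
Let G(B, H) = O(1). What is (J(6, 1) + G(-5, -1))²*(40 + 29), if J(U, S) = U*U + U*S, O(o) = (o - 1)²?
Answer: 121716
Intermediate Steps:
O(o) = (-1 + o)²
G(B, H) = 0 (G(B, H) = (-1 + 1)² = 0² = 0)
J(U, S) = U² + S*U
(J(6, 1) + G(-5, -1))²*(40 + 29) = (6*(1 + 6) + 0)²*(40 + 29) = (6*7 + 0)²*69 = (42 + 0)²*69 = 42²*69 = 1764*69 = 121716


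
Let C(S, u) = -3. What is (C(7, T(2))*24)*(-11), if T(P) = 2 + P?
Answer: 792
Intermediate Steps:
(C(7, T(2))*24)*(-11) = -3*24*(-11) = -72*(-11) = 792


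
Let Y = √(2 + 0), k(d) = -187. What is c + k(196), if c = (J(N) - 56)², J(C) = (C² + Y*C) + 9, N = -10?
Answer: 2822 - 1060*√2 ≈ 1322.9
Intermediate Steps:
Y = √2 ≈ 1.4142
J(C) = 9 + C² + C*√2 (J(C) = (C² + √2*C) + 9 = (C² + C*√2) + 9 = 9 + C² + C*√2)
c = (53 - 10*√2)² (c = ((9 + (-10)² - 10*√2) - 56)² = ((9 + 100 - 10*√2) - 56)² = ((109 - 10*√2) - 56)² = (53 - 10*√2)² ≈ 1509.9)
c + k(196) = (3009 - 1060*√2) - 187 = 2822 - 1060*√2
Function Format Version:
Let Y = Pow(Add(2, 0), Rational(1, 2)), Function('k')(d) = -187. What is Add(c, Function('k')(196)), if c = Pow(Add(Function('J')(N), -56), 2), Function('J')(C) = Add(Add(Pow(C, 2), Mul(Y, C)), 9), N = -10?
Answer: Add(2822, Mul(-1060, Pow(2, Rational(1, 2)))) ≈ 1322.9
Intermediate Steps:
Y = Pow(2, Rational(1, 2)) ≈ 1.4142
Function('J')(C) = Add(9, Pow(C, 2), Mul(C, Pow(2, Rational(1, 2)))) (Function('J')(C) = Add(Add(Pow(C, 2), Mul(Pow(2, Rational(1, 2)), C)), 9) = Add(Add(Pow(C, 2), Mul(C, Pow(2, Rational(1, 2)))), 9) = Add(9, Pow(C, 2), Mul(C, Pow(2, Rational(1, 2)))))
c = Pow(Add(53, Mul(-10, Pow(2, Rational(1, 2)))), 2) (c = Pow(Add(Add(9, Pow(-10, 2), Mul(-10, Pow(2, Rational(1, 2)))), -56), 2) = Pow(Add(Add(9, 100, Mul(-10, Pow(2, Rational(1, 2)))), -56), 2) = Pow(Add(Add(109, Mul(-10, Pow(2, Rational(1, 2)))), -56), 2) = Pow(Add(53, Mul(-10, Pow(2, Rational(1, 2)))), 2) ≈ 1509.9)
Add(c, Function('k')(196)) = Add(Add(3009, Mul(-1060, Pow(2, Rational(1, 2)))), -187) = Add(2822, Mul(-1060, Pow(2, Rational(1, 2))))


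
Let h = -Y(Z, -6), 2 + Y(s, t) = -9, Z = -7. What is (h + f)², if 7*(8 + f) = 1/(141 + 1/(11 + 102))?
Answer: 112042164529/12440725444 ≈ 9.0061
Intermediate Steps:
Y(s, t) = -11 (Y(s, t) = -2 - 9 = -11)
h = 11 (h = -1*(-11) = 11)
f = -892191/111538 (f = -8 + 1/(7*(141 + 1/(11 + 102))) = -8 + 1/(7*(141 + 1/113)) = -8 + 1/(7*(15934/113)) = -8 + (⅐)*(113/15934) = -8 + 113/111538 = -892191/111538 ≈ -7.9990)
(h + f)² = (11 - 892191/111538)² = (334727/111538)² = 112042164529/12440725444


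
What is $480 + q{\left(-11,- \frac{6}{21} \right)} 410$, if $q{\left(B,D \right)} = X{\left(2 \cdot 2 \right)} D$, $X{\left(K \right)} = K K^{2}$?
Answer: $- \frac{49120}{7} \approx -7017.1$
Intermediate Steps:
$X{\left(K \right)} = K^{3}$
$q{\left(B,D \right)} = 64 D$ ($q{\left(B,D \right)} = \left(2 \cdot 2\right)^{3} D = 4^{3} D = 64 D$)
$480 + q{\left(-11,- \frac{6}{21} \right)} 410 = 480 + 64 \left(- \frac{6}{21}\right) 410 = 480 + 64 \left(\left(-6\right) \frac{1}{21}\right) 410 = 480 + 64 \left(- \frac{2}{7}\right) 410 = 480 - \frac{52480}{7} = - \frac{49120}{7}$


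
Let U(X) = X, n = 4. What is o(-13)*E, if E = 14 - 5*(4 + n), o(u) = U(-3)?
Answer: 78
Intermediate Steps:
o(u) = -3
E = -26 (E = 14 - 5*(4 + 4) = 14 - 5*8 = 14 - 1*40 = 14 - 40 = -26)
o(-13)*E = -3*(-26) = 78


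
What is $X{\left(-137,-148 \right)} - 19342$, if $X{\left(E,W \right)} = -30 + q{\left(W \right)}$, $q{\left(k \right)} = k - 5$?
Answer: $-19525$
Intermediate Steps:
$q{\left(k \right)} = -5 + k$
$X{\left(E,W \right)} = -35 + W$ ($X{\left(E,W \right)} = -30 + \left(-5 + W\right) = -35 + W$)
$X{\left(-137,-148 \right)} - 19342 = \left(-35 - 148\right) - 19342 = -183 - 19342 = -19525$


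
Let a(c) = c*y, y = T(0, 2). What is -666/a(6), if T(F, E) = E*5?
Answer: -111/10 ≈ -11.100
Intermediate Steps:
T(F, E) = 5*E
y = 10 (y = 5*2 = 10)
a(c) = 10*c (a(c) = c*10 = 10*c)
-666/a(6) = -666/(10*6) = -666/60 = -666*1/60 = -111/10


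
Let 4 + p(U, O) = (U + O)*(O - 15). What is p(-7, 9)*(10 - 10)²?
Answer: 0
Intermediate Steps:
p(U, O) = -4 + (-15 + O)*(O + U) (p(U, O) = -4 + (U + O)*(O - 15) = -4 + (O + U)*(-15 + O) = -4 + (-15 + O)*(O + U))
p(-7, 9)*(10 - 10)² = (-4 + 9² - 15*9 - 15*(-7) + 9*(-7))*(10 - 10)² = (-4 + 81 - 135 + 105 - 63)*0² = -16*0 = 0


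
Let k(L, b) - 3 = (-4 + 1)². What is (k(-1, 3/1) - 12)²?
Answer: 0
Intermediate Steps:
k(L, b) = 12 (k(L, b) = 3 + (-4 + 1)² = 3 + (-3)² = 3 + 9 = 12)
(k(-1, 3/1) - 12)² = (12 - 12)² = 0² = 0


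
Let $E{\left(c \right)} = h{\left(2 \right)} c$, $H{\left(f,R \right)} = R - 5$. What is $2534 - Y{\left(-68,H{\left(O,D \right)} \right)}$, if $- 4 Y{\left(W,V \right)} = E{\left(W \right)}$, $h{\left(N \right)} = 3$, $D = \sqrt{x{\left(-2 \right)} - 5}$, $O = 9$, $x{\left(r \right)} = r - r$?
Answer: $2483$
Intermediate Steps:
$x{\left(r \right)} = 0$
$D = i \sqrt{5}$ ($D = \sqrt{0 - 5} = \sqrt{-5} = i \sqrt{5} \approx 2.2361 i$)
$H{\left(f,R \right)} = -5 + R$ ($H{\left(f,R \right)} = R - 5 = -5 + R$)
$E{\left(c \right)} = 3 c$
$Y{\left(W,V \right)} = - \frac{3 W}{4}$
$2534 - Y{\left(-68,H{\left(O,D \right)} \right)} = 2534 - \left(- \frac{3}{4}\right) \left(-68\right) = 2534 - 51 = 2483$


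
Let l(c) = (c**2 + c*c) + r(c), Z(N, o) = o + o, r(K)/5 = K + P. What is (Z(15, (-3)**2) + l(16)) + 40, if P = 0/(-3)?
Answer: 650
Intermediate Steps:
P = 0 (P = 0*(-1/3) = 0)
r(K) = 5*K (r(K) = 5*(K + 0) = 5*K)
Z(N, o) = 2*o
l(c) = 2*c**2 + 5*c (l(c) = (c**2 + c*c) + 5*c = (c**2 + c**2) + 5*c = 2*c**2 + 5*c)
(Z(15, (-3)**2) + l(16)) + 40 = (2*(-3)**2 + 16*(5 + 2*16)) + 40 = (2*9 + 16*(5 + 32)) + 40 = (18 + 16*37) + 40 = (18 + 592) + 40 = 610 + 40 = 650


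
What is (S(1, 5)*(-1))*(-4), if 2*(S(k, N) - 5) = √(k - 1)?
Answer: 20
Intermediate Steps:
S(k, N) = 5 + √(-1 + k)/2 (S(k, N) = 5 + √(k - 1)/2 = 5 + √(-1 + k)/2)
(S(1, 5)*(-1))*(-4) = ((5 + √(-1 + 1)/2)*(-1))*(-4) = ((5 + √0/2)*(-1))*(-4) = ((5 + (½)*0)*(-1))*(-4) = ((5 + 0)*(-1))*(-4) = (5*(-1))*(-4) = -5*(-4) = 20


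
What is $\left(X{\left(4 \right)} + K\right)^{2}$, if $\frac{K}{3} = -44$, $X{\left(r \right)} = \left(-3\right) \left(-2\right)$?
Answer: $15876$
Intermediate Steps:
$X{\left(r \right)} = 6$
$K = -132$ ($K = 3 \left(-44\right) = -132$)
$\left(X{\left(4 \right)} + K\right)^{2} = \left(6 - 132\right)^{2} = \left(-126\right)^{2} = 15876$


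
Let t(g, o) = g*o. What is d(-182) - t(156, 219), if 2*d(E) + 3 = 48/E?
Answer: -6218145/182 ≈ -34166.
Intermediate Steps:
d(E) = -3/2 + 24/E (d(E) = -3/2 + (48/E)/2 = -3/2 + 24/E)
d(-182) - t(156, 219) = (-3/2 + 24/(-182)) - 156*219 = (-3/2 + 24*(-1/182)) - 1*34164 = (-3/2 - 12/91) - 34164 = -297/182 - 34164 = -6218145/182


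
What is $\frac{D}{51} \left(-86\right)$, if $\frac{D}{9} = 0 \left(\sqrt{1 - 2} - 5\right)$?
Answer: $0$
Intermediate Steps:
$D = 0$ ($D = 9 \cdot 0 \left(\sqrt{1 - 2} - 5\right) = 9 \cdot 0 \left(\sqrt{-1} - 5\right) = 9 \cdot 0 \left(i - 5\right) = 9 \cdot 0 \left(-5 + i\right) = 9 \cdot 0 = 0$)
$\frac{D}{51} \left(-86\right) = \frac{0}{51} \left(-86\right) = 0 \cdot \frac{1}{51} \left(-86\right) = 0 \left(-86\right) = 0$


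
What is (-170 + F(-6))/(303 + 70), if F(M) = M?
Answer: -176/373 ≈ -0.47185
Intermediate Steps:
(-170 + F(-6))/(303 + 70) = (-170 - 6)/(303 + 70) = -176/373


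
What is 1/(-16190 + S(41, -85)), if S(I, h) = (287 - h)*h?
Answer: -1/47810 ≈ -2.0916e-5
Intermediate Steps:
S(I, h) = h*(287 - h)
1/(-16190 + S(41, -85)) = 1/(-16190 - 85*(287 - 1*(-85))) = 1/(-16190 - 85*(287 + 85)) = 1/(-16190 - 85*372) = 1/(-16190 - 31620) = 1/(-47810) = -1/47810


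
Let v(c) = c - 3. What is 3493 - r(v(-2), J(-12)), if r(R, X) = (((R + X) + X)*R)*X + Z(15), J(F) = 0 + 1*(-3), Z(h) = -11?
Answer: 3669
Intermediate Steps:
J(F) = -3 (J(F) = 0 - 3 = -3)
v(c) = -3 + c
r(R, X) = -11 + R*X*(R + 2*X) (r(R, X) = (((R + X) + X)*R)*X - 11 = ((R + 2*X)*R)*X - 11 = (R*(R + 2*X))*X - 11 = R*X*(R + 2*X) - 11 = -11 + R*X*(R + 2*X))
3493 - r(v(-2), J(-12)) = 3493 - (-11 - 3*(-3 - 2)² + 2*(-3 - 2)*(-3)²) = 3493 - (-11 - 3*(-5)² + 2*(-5)*9) = 3493 - (-11 - 3*25 - 90) = 3493 - (-11 - 75 - 90) = 3493 - 1*(-176) = 3493 + 176 = 3669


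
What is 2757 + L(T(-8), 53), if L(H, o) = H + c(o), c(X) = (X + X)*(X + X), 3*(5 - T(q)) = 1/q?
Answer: 335953/24 ≈ 13998.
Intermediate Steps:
T(q) = 5 - 1/(3*q)
c(X) = 4*X² (c(X) = (2*X)*(2*X) = 4*X²)
L(H, o) = H + 4*o²
2757 + L(T(-8), 53) = 2757 + ((5 - ⅓/(-8)) + 4*53²) = 2757 + ((5 - ⅓*(-⅛)) + 4*2809) = 2757 + ((5 + 1/24) + 11236) = 2757 + (121/24 + 11236) = 2757 + 269785/24 = 335953/24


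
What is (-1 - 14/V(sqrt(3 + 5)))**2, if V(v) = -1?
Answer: 169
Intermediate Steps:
(-1 - 14/V(sqrt(3 + 5)))**2 = (-1 - 14/(-1))**2 = (-1 - 14*(-1))**2 = (-1 + 14)**2 = 13**2 = 169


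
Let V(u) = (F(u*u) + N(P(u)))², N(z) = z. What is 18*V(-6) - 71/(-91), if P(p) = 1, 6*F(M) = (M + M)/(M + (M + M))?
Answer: 18839/819 ≈ 23.002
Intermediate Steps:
F(M) = ⅑ (F(M) = ((M + M)/(M + (M + M)))/6 = ((2*M)/(M + 2*M))/6 = ((2*M)/((3*M)))/6 = ((2*M)*(1/(3*M)))/6 = (⅙)*(⅔) = ⅑)
V(u) = 100/81 (V(u) = (⅑ + 1)² = (10/9)² = 100/81)
18*V(-6) - 71/(-91) = 18*(100/81) - 71/(-91) = 200/9 - 71*(-1/91) = 200/9 + 71/91 = 18839/819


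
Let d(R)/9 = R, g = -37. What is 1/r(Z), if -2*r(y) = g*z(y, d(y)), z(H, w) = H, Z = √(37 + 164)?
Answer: 2*√201/7437 ≈ 0.0038127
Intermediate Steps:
d(R) = 9*R
Z = √201 ≈ 14.177
r(y) = 37*y/2 (r(y) = -(-37)*y/2 = 37*y/2)
1/r(Z) = 1/(37*√201/2) = 2*√201/7437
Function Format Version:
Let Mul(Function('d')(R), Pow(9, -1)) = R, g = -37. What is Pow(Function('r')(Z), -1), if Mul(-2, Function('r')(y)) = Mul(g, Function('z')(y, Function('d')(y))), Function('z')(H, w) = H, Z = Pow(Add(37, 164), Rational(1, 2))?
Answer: Mul(Rational(2, 7437), Pow(201, Rational(1, 2))) ≈ 0.0038127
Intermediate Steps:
Function('d')(R) = Mul(9, R)
Z = Pow(201, Rational(1, 2)) ≈ 14.177
Function('r')(y) = Mul(Rational(37, 2), y) (Function('r')(y) = Mul(Rational(-1, 2), Mul(-37, y)) = Mul(Rational(37, 2), y))
Pow(Function('r')(Z), -1) = Pow(Mul(Rational(37, 2), Pow(201, Rational(1, 2))), -1) = Mul(Rational(2, 7437), Pow(201, Rational(1, 2)))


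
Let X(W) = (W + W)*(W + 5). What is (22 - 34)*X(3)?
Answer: -576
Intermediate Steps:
X(W) = 2*W*(5 + W) (X(W) = (2*W)*(5 + W) = 2*W*(5 + W))
(22 - 34)*X(3) = (22 - 34)*(2*3*(5 + 3)) = -24*3*8 = -12*48 = -576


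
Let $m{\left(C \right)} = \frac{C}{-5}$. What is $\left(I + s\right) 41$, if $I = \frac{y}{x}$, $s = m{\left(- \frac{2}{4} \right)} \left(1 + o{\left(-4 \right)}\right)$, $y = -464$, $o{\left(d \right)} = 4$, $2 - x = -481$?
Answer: $- \frac{18245}{966} \approx -18.887$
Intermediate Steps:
$x = 483$ ($x = 2 - -481 = 2 + 481 = 483$)
$m{\left(C \right)} = - \frac{C}{5}$ ($m{\left(C \right)} = C \left(- \frac{1}{5}\right) = - \frac{C}{5}$)
$s = \frac{1}{2}$ ($s = - \frac{\left(-2\right) \frac{1}{4}}{5} \left(1 + 4\right) = - \frac{\left(-2\right) \frac{1}{4}}{5} \cdot 5 = \left(- \frac{1}{5}\right) \left(- \frac{1}{2}\right) 5 = \frac{1}{10} \cdot 5 = \frac{1}{2} \approx 0.5$)
$I = - \frac{464}{483} \approx -0.96066$
$\left(I + s\right) 41 = \left(- \frac{464}{483} + \frac{1}{2}\right) 41 = \left(- \frac{445}{966}\right) 41 = - \frac{18245}{966}$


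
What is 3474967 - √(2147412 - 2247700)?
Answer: 3474967 - 8*I*√1567 ≈ 3.475e+6 - 316.68*I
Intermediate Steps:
3474967 - √(2147412 - 2247700) = 3474967 - √(-100288) = 3474967 - 8*I*√1567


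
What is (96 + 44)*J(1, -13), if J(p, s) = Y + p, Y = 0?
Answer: 140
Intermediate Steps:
J(p, s) = p (J(p, s) = 0 + p = p)
(96 + 44)*J(1, -13) = (96 + 44)*1 = 140*1 = 140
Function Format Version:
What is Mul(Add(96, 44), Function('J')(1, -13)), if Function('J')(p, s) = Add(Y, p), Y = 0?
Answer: 140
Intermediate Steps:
Function('J')(p, s) = p (Function('J')(p, s) = Add(0, p) = p)
Mul(Add(96, 44), Function('J')(1, -13)) = Mul(Add(96, 44), 1) = Mul(140, 1) = 140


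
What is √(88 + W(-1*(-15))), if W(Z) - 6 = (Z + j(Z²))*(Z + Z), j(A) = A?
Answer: √7294 ≈ 85.405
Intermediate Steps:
W(Z) = 6 + 2*Z*(Z + Z²) (W(Z) = 6 + (Z + Z²)*(Z + Z) = 6 + (Z + Z²)*(2*Z) = 6 + 2*Z*(Z + Z²))
√(88 + W(-1*(-15))) = √(88 + (6 + 2*(-1*(-15))² + 2*(-1*(-15))³)) = √(88 + (6 + 2*15² + 2*15³)) = √(88 + (6 + 2*225 + 2*3375)) = √(88 + (6 + 450 + 6750)) = √(88 + 7206) = √7294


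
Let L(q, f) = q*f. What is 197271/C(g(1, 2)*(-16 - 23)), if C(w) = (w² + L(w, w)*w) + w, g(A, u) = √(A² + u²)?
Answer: -197271/57843631 - 500147742*√5/3759836015 ≈ -0.30086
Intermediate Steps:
L(q, f) = f*q
C(w) = w + w² + w³ (C(w) = (w² + (w*w)*w) + w = (w² + w²*w) + w = (w² + w³) + w = w + w² + w³)
197271/C(g(1, 2)*(-16 - 23)) = 197271/(((√(1² + 2²)*(-16 - 23))*(1 + √(1² + 2²)*(-16 - 23) + (√(1² + 2²)*(-16 - 23))²))) = 197271/(((√(1 + 4)*(-39))*(1 + √(1 + 4)*(-39) + (√(1 + 4)*(-39))²))) = 197271/(((√5*(-39))*(1 + √5*(-39) + (√5*(-39))²))) = 197271/(((-39*√5)*(1 - 39*√5 + (-39*√5)²))) = 197271/(((-39*√5)*(1 - 39*√5 + 7605))) = 197271/(((-39*√5)*(7606 - 39*√5))) = 197271/((-39*√5*(7606 - 39*√5))) = 197271*(-√5/(195*(7606 - 39*√5))) = -65757*√5/(65*(7606 - 39*√5))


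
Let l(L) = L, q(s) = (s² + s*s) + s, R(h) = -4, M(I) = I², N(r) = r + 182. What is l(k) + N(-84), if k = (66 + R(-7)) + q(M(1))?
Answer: 163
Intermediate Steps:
N(r) = 182 + r
q(s) = s + 2*s² (q(s) = (s² + s²) + s = 2*s² + s = s + 2*s²)
k = 65 (k = (66 - 4) + 1²*(1 + 2*1²) = 62 + 1*(1 + 2*1) = 62 + 1*(1 + 2) = 62 + 1*3 = 62 + 3 = 65)
l(k) + N(-84) = 65 + (182 - 84) = 65 + 98 = 163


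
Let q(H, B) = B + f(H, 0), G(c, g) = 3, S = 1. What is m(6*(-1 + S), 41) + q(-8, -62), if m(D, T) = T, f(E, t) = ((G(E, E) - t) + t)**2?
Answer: -12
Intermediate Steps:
f(E, t) = 9 (f(E, t) = ((3 - t) + t)**2 = 3**2 = 9)
q(H, B) = 9 + B (q(H, B) = B + 9 = 9 + B)
m(6*(-1 + S), 41) + q(-8, -62) = 41 + (9 - 62) = 41 - 53 = -12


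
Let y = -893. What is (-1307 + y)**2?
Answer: 4840000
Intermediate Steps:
(-1307 + y)**2 = (-1307 - 893)**2 = (-2200)**2 = 4840000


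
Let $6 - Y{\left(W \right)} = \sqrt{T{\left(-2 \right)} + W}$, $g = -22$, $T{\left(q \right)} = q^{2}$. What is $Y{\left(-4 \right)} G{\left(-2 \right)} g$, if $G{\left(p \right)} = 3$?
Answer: $-396$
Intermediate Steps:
$Y{\left(W \right)} = 6 - \sqrt{4 + W}$ ($Y{\left(W \right)} = 6 - \sqrt{\left(-2\right)^{2} + W} = 6 - \sqrt{4 + W}$)
$Y{\left(-4 \right)} G{\left(-2 \right)} g = \left(6 - \sqrt{4 - 4}\right) 3 \left(-22\right) = \left(6 - \sqrt{0}\right) 3 \left(-22\right) = \left(6 - 0\right) 3 \left(-22\right) = \left(6 + 0\right) 3 \left(-22\right) = 6 \cdot 3 \left(-22\right) = 18 \left(-22\right) = -396$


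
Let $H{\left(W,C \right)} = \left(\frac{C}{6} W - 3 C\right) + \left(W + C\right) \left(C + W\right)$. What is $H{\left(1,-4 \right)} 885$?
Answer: $17995$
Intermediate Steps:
$H{\left(W,C \right)} = \left(C + W\right)^{2} - 3 C + \frac{C W}{6}$ ($H{\left(W,C \right)} = \left(C \frac{1}{6} W - 3 C\right) + \left(C + W\right) \left(C + W\right) = \left(\frac{C}{6} W - 3 C\right) + \left(C + W\right)^{2} = \left(\frac{C W}{6} - 3 C\right) + \left(C + W\right)^{2} = \left(- 3 C + \frac{C W}{6}\right) + \left(C + W\right)^{2} = \left(C + W\right)^{2} - 3 C + \frac{C W}{6}$)
$H{\left(1,-4 \right)} 885 = \left(\left(-4 + 1\right)^{2} - -12 + \frac{1}{6} \left(-4\right) 1\right) 885 = \left(\left(-3\right)^{2} + 12 - \frac{2}{3}\right) 885 = \left(9 + 12 - \frac{2}{3}\right) 885 = \frac{61}{3} \cdot 885 = 17995$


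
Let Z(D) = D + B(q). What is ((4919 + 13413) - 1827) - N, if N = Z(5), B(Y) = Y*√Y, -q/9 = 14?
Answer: 16500 + 378*I*√14 ≈ 16500.0 + 1414.3*I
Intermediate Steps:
q = -126 (q = -9*14 = -126)
B(Y) = Y^(3/2)
Z(D) = D - 378*I*√14 (Z(D) = D + (-126)^(3/2) = D - 378*I*√14)
N = 5 - 378*I*√14 ≈ 5.0 - 1414.3*I
((4919 + 13413) - 1827) - N = ((4919 + 13413) - 1827) - (5 - 378*I*√14) = (18332 - 1827) + (-5 + 378*I*√14) = 16505 + (-5 + 378*I*√14) = 16500 + 378*I*√14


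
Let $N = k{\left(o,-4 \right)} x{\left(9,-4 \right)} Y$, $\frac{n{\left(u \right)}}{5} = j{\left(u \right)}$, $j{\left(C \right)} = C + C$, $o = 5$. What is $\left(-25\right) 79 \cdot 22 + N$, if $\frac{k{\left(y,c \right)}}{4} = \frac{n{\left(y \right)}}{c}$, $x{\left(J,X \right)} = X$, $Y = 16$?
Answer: $-40250$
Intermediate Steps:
$j{\left(C \right)} = 2 C$
$n{\left(u \right)} = 10 u$ ($n{\left(u \right)} = 5 \cdot 2 u = 10 u$)
$k{\left(y,c \right)} = \frac{40 y}{c}$ ($k{\left(y,c \right)} = 4 \frac{10 y}{c} = \frac{40 y}{c}$)
$N = 3200$ ($N = 40 \cdot 5 \frac{1}{-4} \left(-4\right) 16 = 40 \cdot 5 \left(- \frac{1}{4}\right) \left(-4\right) 16 = \left(-50\right) \left(-4\right) 16 = 200 \cdot 16 = 3200$)
$\left(-25\right) 79 \cdot 22 + N = \left(-25\right) 79 \cdot 22 + 3200 = \left(-1975\right) 22 + 3200 = -43450 + 3200 = -40250$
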